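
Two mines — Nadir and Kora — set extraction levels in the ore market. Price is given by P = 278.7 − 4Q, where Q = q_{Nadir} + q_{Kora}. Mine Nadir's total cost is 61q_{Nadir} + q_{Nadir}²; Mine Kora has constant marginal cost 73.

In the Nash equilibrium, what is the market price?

Mine Nadir's profit: π = q_{Nadir}(278.7 − 4(q_{Nadir} + q_{Kora})) − 61q_{Nadir} − q_{Nadir}².
∂π/∂q_{Nadir} = 217.7 − 10q_{Nadir} − 4q_{Kora} = 0, so q_{Nadir} = 21.77 − 0.4q_{Kora}.
For Kora: ∂π/∂q_{Kora} = 205.7 − 8q_{Kora} − 4q_{Nadir} = 0 ⇒ q_{Kora} = 25.7125 − 0.5q_{Nadir}.
Substituting the second reaction function into the first: q_{Nadir} = 21.77 − 0.4(25.7125 − 0.5q_{Nadir}), which gives 0.8q_{Nadir} = 11.485 ⇒ q_{Nadir} = 2297/160.
Then q_{Kora} = 25.7125 − 0.5·(2297/160) = 5931/320.
Equilibrium price: P = 278.7 − 4·(2105/64) = 147.1375.

147.1375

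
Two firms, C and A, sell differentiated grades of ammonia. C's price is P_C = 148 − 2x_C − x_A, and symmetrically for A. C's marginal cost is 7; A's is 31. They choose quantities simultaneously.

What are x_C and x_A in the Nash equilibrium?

29.8, 21.8

Firm C's profit: π = x_C(148 − 2x_C − x_A) − 7x_C.
∂π/∂x_C = 141 − 4x_C − x_A = 0 ⇒ x_C = 35.25 − 0.25x_A.
Similarly x_A = 29.25 − 0.25x_C.
Plugging x_A into C's best response: x_C = 35.25 − 0.25(29.25 − 0.25x_C) ⇒ 0.9375x_C = 27.9375, so x_C = 29.8.
Then x_A = 29.25 − 0.25·29.8 = 21.8.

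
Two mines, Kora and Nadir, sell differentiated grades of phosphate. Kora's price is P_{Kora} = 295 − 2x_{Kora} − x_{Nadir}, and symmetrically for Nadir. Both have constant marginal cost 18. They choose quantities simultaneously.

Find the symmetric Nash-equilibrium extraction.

55.4

Mine Kora's profit: π = x_{Kora}(295 − 2x_{Kora} − x_{Nadir}) − 18x_{Kora}.
∂π/∂x_{Kora} = 277 − 4x_{Kora} − x_{Nadir} = 0 ⇒ x_{Kora} = 69.25 − 0.25x_{Nadir}.
By symmetry x_{Nadir} = x_{Kora}; substituting into the reaction function, 1.25x_{Kora} = 69.25 and x_{Kora} = 55.4.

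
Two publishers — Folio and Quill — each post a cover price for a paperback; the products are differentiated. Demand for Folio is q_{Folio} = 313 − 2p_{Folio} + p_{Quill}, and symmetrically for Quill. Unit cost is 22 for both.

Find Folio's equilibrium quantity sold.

Folio's profit: π = (p_{Folio} − 22)(313 − 2p_{Folio} + p_{Quill}).
∂π/∂p_{Folio} = 357 − 4p_{Folio} + p_{Quill} = 0 ⇒ p_{Folio} = 89.25 + 0.25p_{Quill}.
Setting p_{Folio} = p_{Quill} in the reaction function: p_{Folio} = 89.25 + 0.25p_{Folio}, so p_{Folio} = 89.25 / 0.75 = 119.
q_{Folio} = 313 − 2·119 + 119 = 194.

194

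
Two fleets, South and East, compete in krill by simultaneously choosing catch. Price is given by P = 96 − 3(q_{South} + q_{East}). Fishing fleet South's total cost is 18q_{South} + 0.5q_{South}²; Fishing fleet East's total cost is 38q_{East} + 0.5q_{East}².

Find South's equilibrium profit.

302.715

Fishing fleet South's profit: π = q_{South}(96 − 3(q_{South} + q_{East})) − 18q_{South} − 0.5q_{South}².
∂π/∂q_{South} = 78 − 7q_{South} − 3q_{East} = 0, so q_{South} = 78/7 − (3/7)q_{East}.
By the same steps for East: q_{East} = 58/7 − (3/7)q_{South}.
Substituting the second reaction function into the first: q_{South} = 78/7 − (3/7)(58/7 − (3/7)q_{South}), which gives (40/49)q_{South} = 372/49 ⇒ q_{South} = 9.3.
Then q_{East} = 58/7 − (3/7)·9.3 = 4.3.
Price P = 96 − 3·13.6 = 55.2.
South's profit: (55.2 − 18)·9.3 − 0.5(9.3)² = 302.715.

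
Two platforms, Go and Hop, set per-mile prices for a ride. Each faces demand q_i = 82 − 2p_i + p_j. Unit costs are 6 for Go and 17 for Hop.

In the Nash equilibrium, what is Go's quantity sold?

Go's profit: π = (p_{Go} − 6)(82 − 2p_{Go} + p_{Hop}).
∂π/∂p_{Go} = 94 − 4p_{Go} + p_{Hop} = 0 ⇒ p_{Go} = 23.5 + 0.25p_{Hop}.
Similarly p_{Hop} = 29 + 0.25p_{Go}.
Substituting the second reaction function into the first: p_{Go} = 23.5 + 0.25(29 + 0.25p_{Go}), which gives 0.9375p_{Go} = 30.75 ⇒ p_{Go} = 32.8.
Then p_{Hop} = 29 + 0.25·32.8 = 37.2.
q_{Go} = 82 − 2·32.8 + 37.2 = 53.6.

53.6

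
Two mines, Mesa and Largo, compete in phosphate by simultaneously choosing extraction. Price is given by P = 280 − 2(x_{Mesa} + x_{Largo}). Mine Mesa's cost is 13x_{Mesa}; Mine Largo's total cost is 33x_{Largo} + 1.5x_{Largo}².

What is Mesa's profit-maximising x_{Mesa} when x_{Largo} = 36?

48.75

Mine Mesa's profit: π = x_{Mesa}(280 − 2(x_{Mesa} + x_{Largo})) − 13x_{Mesa}.
∂π/∂x_{Mesa} = 267 − 4x_{Mesa} − 2x_{Largo} = 0, so x_{Mesa} = 66.75 − 0.5x_{Largo}.
At x_{Largo} = 36: x_{Mesa} = 66.75 − 0.5·36 = 48.75.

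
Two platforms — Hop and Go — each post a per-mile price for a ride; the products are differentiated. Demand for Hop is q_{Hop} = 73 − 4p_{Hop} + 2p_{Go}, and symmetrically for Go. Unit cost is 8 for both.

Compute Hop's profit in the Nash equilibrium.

Hop's profit: π = (p_{Hop} − 8)(73 − 4p_{Hop} + 2p_{Go}).
∂π/∂p_{Hop} = 105 − 8p_{Hop} + 2p_{Go} = 0 ⇒ p_{Hop} = 13.125 + 0.25p_{Go}.
Setting p_{Hop} = p_{Go} in the reaction function: p_{Hop} = 13.125 + 0.25p_{Hop}, so p_{Hop} = 13.125 / 0.75 = 17.5.
q_{Hop} = 73 − 4·17.5 + 2·17.5 = 38.
Profit = (17.5 − 8)·38 = 361.

361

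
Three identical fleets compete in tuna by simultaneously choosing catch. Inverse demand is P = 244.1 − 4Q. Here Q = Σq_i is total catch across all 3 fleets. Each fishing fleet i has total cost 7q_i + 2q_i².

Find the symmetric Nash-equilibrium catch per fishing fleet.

A representative fishing fleet's profit is π_i = q_i(244.1 − 4Q) − 7q_i − 2q_i², with Q = q_i + Σ_{j≠i} q_j.
First-order condition: 237.1 − 12q_i − 4Σ_{j≠i} q_j = 0.
In a symmetric equilibrium every fishing fleet chooses the same q, so Σ_{j≠i} q_j = 2q. The condition becomes 237.1 − 20q = 0, giving q = 237.1/20 = 11.855.

11.855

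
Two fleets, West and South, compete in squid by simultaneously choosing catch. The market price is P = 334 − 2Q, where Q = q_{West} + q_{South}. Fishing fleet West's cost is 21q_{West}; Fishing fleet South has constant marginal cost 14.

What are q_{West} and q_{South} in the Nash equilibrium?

51, 54.5

Fishing fleet West's profit: π = q_{West}(334 − 2(q_{West} + q_{South})) − 21q_{West}.
∂π/∂q_{West} = 313 − 4q_{West} − 2q_{South} = 0, so q_{West} = 78.25 − 0.5q_{South}.
By the same steps for South: q_{South} = 80 − 0.5q_{West}.
Plugging q_{South} into West's best response: q_{West} = 78.25 − 0.5(80 − 0.5q_{West}) ⇒ 0.75q_{West} = 38.25, so q_{West} = 51.
Then q_{South} = 80 − 0.5·51 = 54.5.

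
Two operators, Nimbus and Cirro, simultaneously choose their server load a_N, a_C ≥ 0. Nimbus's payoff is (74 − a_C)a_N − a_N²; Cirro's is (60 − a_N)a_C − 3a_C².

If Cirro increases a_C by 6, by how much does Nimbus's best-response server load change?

-3

Expanding Nimbus's payoff: 74a_N − a_Ca_N − a_N².
∂π/∂a_N = 74 − a_C − 2a_N = 0, so a_N = 37 − 0.5a_C.
The reaction-function slope is −0.5, so a 6-unit rise in a_C moves a_N by −0.5 × 6 = −3. Nimbus's best response falls — the actions are strategic substitutes.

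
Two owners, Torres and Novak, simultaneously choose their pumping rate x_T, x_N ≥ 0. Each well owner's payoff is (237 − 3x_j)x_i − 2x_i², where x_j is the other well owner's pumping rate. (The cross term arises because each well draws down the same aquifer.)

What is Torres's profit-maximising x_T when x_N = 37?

31.5

Torres's payoff is (237 − 3x_N)x_T − 2x_T².
∂π/∂x_T = 237 − 3x_N − 4x_T = 0, so x_T = 59.25 − 0.75x_N.
At x_N = 37: x_T = 59.25 − 0.75·37 = 31.5.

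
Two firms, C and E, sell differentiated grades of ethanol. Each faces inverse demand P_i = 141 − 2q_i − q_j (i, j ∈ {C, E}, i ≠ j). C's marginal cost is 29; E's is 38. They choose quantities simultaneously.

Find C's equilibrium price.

Firm C's profit: π = q_C(141 − 2q_C − q_E) − 29q_C.
∂π/∂q_C = 112 − 4q_C − q_E = 0 ⇒ q_C = 28 − 0.25q_E.
Similarly q_E = 25.75 − 0.25q_C.
Solving the two reaction functions simultaneously: (1 − (−0.25)(−0.25))q_C = 28 − 0.25·25.75, so 0.9375q_C = 21.5625 and q_C = 23.
Then q_E = 25.75 − 0.25·23 = 20.
P_C = 141 − 2·23 − 20 = 75.

75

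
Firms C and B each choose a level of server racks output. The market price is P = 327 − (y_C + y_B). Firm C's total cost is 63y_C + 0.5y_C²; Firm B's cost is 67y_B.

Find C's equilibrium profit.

4309.44

Firm C's profit: π = y_C(327 − (y_C + y_B)) − 63y_C − 0.5y_C².
∂π/∂y_C = 264 − 3y_C − y_B = 0, so y_C = 88 − (1/3)y_B.
For B: ∂π/∂y_B = 260 − 2y_B − y_C = 0 ⇒ y_B = 130 − 0.5y_C.
Substituting the second reaction function into the first: y_C = 88 − (1/3)(130 − 0.5y_C), which gives (5/6)y_C = 134/3 ⇒ y_C = 53.6.
Then y_B = 130 − 0.5·53.6 = 103.2.
Price P = 327 − 156.8 = 170.2.
C's profit: (170.2 − 63)·53.6 − 0.5(53.6)² = 4309.44.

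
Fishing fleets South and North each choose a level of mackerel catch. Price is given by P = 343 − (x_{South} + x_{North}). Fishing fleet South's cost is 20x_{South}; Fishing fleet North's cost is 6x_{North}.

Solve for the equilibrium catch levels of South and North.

Fishing fleet South's profit: π = x_{South}(343 − (x_{South} + x_{North})) − 20x_{South}.
∂π/∂x_{South} = 323 − 2x_{South} − x_{North} = 0, so x_{South} = 161.5 − 0.5x_{North}.
By the same steps for North: x_{North} = 168.5 − 0.5x_{South}.
Substituting the second reaction function into the first: x_{South} = 161.5 − 0.5(168.5 − 0.5x_{South}), which gives 0.75x_{South} = 77.25 ⇒ x_{South} = 103.
Then x_{North} = 168.5 − 0.5·103 = 117.

103, 117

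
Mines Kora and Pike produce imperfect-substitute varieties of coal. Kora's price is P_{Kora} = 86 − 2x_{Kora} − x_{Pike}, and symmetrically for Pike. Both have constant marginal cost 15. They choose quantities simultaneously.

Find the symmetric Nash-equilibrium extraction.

Mine Kora's profit: π = x_{Kora}(86 − 2x_{Kora} − x_{Pike}) − 15x_{Kora}.
∂π/∂x_{Kora} = 71 − 4x_{Kora} − x_{Pike} = 0 ⇒ x_{Kora} = 17.75 − 0.25x_{Pike}.
By symmetry x_{Pike} = x_{Kora}; substituting into the reaction function, 1.25x_{Kora} = 17.75 and x_{Kora} = 14.2.

14.2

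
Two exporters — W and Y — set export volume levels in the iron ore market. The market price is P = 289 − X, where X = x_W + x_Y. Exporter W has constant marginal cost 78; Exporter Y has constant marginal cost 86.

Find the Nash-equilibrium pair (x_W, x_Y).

Exporter W's profit: π = x_W(289 − (x_W + x_Y)) − 78x_W.
∂π/∂x_W = 211 − 2x_W − x_Y = 0, so x_W = 105.5 − 0.5x_Y.
By the same steps for Y: x_Y = 101.5 − 0.5x_W.
Plugging x_Y into W's best response: x_W = 105.5 − 0.5(101.5 − 0.5x_W) ⇒ 0.75x_W = 54.75, so x_W = 73.
Then x_Y = 101.5 − 0.5·73 = 65.

73, 65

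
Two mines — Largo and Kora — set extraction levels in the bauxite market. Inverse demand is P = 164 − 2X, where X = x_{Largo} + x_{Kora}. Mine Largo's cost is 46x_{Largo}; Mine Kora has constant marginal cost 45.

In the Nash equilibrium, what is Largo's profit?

Mine Largo's profit: π = x_{Largo}(164 − 2(x_{Largo} + x_{Kora})) − 46x_{Largo}.
∂π/∂x_{Largo} = 118 − 4x_{Largo} − 2x_{Kora} = 0, so x_{Largo} = 29.5 − 0.5x_{Kora}.
By the same steps for Kora: x_{Kora} = 29.75 − 0.5x_{Largo}.
Plugging x_{Kora} into Largo's best response: x_{Largo} = 29.5 − 0.5(29.75 − 0.5x_{Largo}) ⇒ 0.75x_{Largo} = 14.625, so x_{Largo} = 19.5.
Then x_{Kora} = 29.75 − 0.5·19.5 = 20.
Price P = 164 − 2·39.5 = 85.
Largo's profit: (85 − 46)·19.5 = 760.5.

760.5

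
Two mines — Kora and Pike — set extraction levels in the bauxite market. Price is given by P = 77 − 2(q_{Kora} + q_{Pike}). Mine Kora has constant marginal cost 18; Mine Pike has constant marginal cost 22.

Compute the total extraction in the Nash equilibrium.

Mine Kora's profit: π = q_{Kora}(77 − 2(q_{Kora} + q_{Pike})) − 18q_{Kora}.
∂π/∂q_{Kora} = 59 − 4q_{Kora} − 2q_{Pike} = 0, so q_{Kora} = 14.75 − 0.5q_{Pike}.
By the same steps for Pike: q_{Pike} = 13.75 − 0.5q_{Kora}.
Solving the two reaction functions simultaneously: (1 − (−0.5)(−0.5))q_{Kora} = 14.75 − 0.5·13.75, so 0.75q_{Kora} = 7.875 and q_{Kora} = 10.5.
Then q_{Pike} = 13.75 − 0.5·10.5 = 8.5.
Total extraction: 10.5 + 8.5 = 19.

19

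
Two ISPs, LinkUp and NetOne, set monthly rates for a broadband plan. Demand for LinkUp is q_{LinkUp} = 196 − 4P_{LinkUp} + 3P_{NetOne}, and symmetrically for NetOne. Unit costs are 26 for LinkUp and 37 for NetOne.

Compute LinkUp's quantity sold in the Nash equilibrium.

LinkUp's profit: π = (P_{LinkUp} − 26)(196 − 4P_{LinkUp} + 3P_{NetOne}).
∂π/∂P_{LinkUp} = 300 − 8P_{LinkUp} + 3P_{NetOne} = 0 ⇒ P_{LinkUp} = 37.5 + 0.375P_{NetOne}.
Similarly P_{NetOne} = 43 + 0.375P_{LinkUp}.
Plugging P_{NetOne} into LinkUp's best response: P_{LinkUp} = 37.5 + 0.375(43 + 0.375P_{LinkUp}) ⇒ (55/64)P_{LinkUp} = 53.625, so P_{LinkUp} = 62.4.
Then P_{NetOne} = 43 + 0.375·62.4 = 66.4.
q_{LinkUp} = 196 − 4·62.4 + 3·66.4 = 145.6.

145.6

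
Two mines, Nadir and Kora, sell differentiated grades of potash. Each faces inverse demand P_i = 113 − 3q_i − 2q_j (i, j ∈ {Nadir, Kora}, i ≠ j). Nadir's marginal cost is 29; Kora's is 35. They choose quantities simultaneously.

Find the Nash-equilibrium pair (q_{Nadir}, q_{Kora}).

Mine Nadir's profit: π = q_{Nadir}(113 − 3q_{Nadir} − 2q_{Kora}) − 29q_{Nadir}.
∂π/∂q_{Nadir} = 84 − 6q_{Nadir} − 2q_{Kora} = 0 ⇒ q_{Nadir} = 14 − (1/3)q_{Kora}.
Similarly q_{Kora} = 13 − (1/3)q_{Nadir}.
Solving the two reaction functions simultaneously: (1 − (−1/3)(−1/3))q_{Nadir} = 14 − (1/3)·13, so (8/9)q_{Nadir} = 29/3 and q_{Nadir} = 10.875.
Then q_{Kora} = 13 − (1/3)·10.875 = 9.375.

10.875, 9.375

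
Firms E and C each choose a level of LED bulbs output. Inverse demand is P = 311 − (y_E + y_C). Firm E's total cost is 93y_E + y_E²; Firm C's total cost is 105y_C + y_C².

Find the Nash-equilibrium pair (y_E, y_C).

Firm E's profit: π = y_E(311 − (y_E + y_C)) − 93y_E − y_E².
∂π/∂y_E = 218 − 4y_E − y_C = 0, so y_E = 54.5 − 0.25y_C.
By the same steps for C: y_C = 51.5 − 0.25y_E.
Plugging y_C into E's best response: y_E = 54.5 − 0.25(51.5 − 0.25y_E) ⇒ 0.9375y_E = 41.625, so y_E = 44.4.
Then y_C = 51.5 − 0.25·44.4 = 40.4.

44.4, 40.4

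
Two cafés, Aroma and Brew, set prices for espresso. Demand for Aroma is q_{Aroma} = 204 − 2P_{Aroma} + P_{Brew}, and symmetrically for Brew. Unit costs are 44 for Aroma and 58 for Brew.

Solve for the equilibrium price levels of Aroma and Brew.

Aroma's profit: π = (P_{Aroma} − 44)(204 − 2P_{Aroma} + P_{Brew}).
∂π/∂P_{Aroma} = 292 − 4P_{Aroma} + P_{Brew} = 0 ⇒ P_{Aroma} = 73 + 0.25P_{Brew}.
Similarly P_{Brew} = 80 + 0.25P_{Aroma}.
Plugging P_{Brew} into Aroma's best response: P_{Aroma} = 73 + 0.25(80 + 0.25P_{Aroma}) ⇒ 0.9375P_{Aroma} = 93, so P_{Aroma} = 99.2.
Then P_{Brew} = 80 + 0.25·99.2 = 104.8.

99.2, 104.8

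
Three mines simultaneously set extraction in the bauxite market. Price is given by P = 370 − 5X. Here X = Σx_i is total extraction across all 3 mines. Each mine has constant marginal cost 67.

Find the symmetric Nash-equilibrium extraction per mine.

15.15

A representative mine's profit is π_i = x_i(370 − 5X) − 67x_i, with X = x_i + Σ_{j≠i} x_j.
First-order condition: 303 − 10x_i − 5Σ_{j≠i} x_j = 0.
In a symmetric equilibrium every mine chooses the same x, so Σ_{j≠i} x_j = 2x. The condition becomes 303 − 20x = 0, giving x = 303/20 = 15.15.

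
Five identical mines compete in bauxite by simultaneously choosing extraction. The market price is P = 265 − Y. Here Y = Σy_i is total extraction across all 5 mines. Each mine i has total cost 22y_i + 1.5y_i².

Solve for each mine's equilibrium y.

A representative mine's profit is π_i = y_i(265 − Y) − 22y_i − 1.5y_i², with Y = y_i + Σ_{j≠i} y_j.
First-order condition: 243 − 5y_i − Σ_{j≠i} y_j = 0.
With identical mines, set every y_j = y: then 243 − 5y − 4y = 0, i.e. y = 243/9 = 27.

27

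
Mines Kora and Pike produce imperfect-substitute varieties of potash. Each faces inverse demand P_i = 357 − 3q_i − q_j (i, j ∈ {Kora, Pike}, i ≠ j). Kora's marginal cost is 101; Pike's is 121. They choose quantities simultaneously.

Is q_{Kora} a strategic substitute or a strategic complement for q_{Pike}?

strategic substitutes

Mine Kora's profit: π = q_{Kora}(357 − 3q_{Kora} − q_{Pike}) − 101q_{Kora}.
∂π/∂q_{Kora} = 256 − 6q_{Kora} − q_{Pike} = 0 ⇒ q_{Kora} = 128/3 − (1/6)q_{Pike}.
The best-response slope dq_{Kora}/dq_{Pike} = −1/6 < 0: the reaction function is downward-sloping, so the choices are strategic substitutes.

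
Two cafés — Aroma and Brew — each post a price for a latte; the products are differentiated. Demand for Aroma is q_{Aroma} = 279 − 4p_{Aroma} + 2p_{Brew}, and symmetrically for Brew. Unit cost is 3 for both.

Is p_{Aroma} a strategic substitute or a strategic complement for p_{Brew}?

Aroma's profit: π = (p_{Aroma} − 3)(279 − 4p_{Aroma} + 2p_{Brew}).
∂π/∂p_{Aroma} = 291 − 8p_{Aroma} + 2p_{Brew} = 0 ⇒ p_{Aroma} = 36.375 + 0.25p_{Brew}.
The best-response slope dp_{Aroma}/dp_{Brew} = 0.25 > 0: the reaction function is upward-sloping, so the choices are strategic complements.

strategic complements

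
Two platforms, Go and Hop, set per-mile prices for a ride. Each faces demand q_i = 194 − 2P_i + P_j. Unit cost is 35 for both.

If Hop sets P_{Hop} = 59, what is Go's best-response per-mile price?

Go's profit: π = (P_{Go} − 35)(194 − 2P_{Go} + P_{Hop}).
∂π/∂P_{Go} = 264 − 4P_{Go} + P_{Hop} = 0 ⇒ P_{Go} = 66 + 0.25P_{Hop}.
At P_{Hop} = 59: P_{Go} = 66 + 0.25·59 = 80.75.

80.75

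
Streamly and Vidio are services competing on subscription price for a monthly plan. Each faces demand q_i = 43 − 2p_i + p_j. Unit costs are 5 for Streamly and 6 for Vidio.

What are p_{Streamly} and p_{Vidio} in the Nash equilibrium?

Streamly's profit: π = (p_{Streamly} − 5)(43 − 2p_{Streamly} + p_{Vidio}).
∂π/∂p_{Streamly} = 53 − 4p_{Streamly} + p_{Vidio} = 0 ⇒ p_{Streamly} = 13.25 + 0.25p_{Vidio}.
Similarly p_{Vidio} = 13.75 + 0.25p_{Streamly}.
Solving the two reaction functions simultaneously: (1 − (0.25)(0.25))p_{Streamly} = 13.25 + 0.25·13.75, so 0.9375p_{Streamly} = 16.6875 and p_{Streamly} = 17.8.
Then p_{Vidio} = 13.75 + 0.25·17.8 = 18.2.

17.8, 18.2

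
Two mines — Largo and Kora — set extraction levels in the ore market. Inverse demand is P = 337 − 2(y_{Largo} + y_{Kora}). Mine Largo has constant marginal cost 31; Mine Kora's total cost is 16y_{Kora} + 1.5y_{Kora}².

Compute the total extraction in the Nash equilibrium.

90.5

Mine Largo's profit: π = y_{Largo}(337 − 2(y_{Largo} + y_{Kora})) − 31y_{Largo}.
∂π/∂y_{Largo} = 306 − 4y_{Largo} − 2y_{Kora} = 0, so y_{Largo} = 76.5 − 0.5y_{Kora}.
For Kora: ∂π/∂y_{Kora} = 321 − 7y_{Kora} − 2y_{Largo} = 0 ⇒ y_{Kora} = 321/7 − (2/7)y_{Largo}.
Solving the two reaction functions simultaneously: (1 − (−0.5)(−2/7))y_{Largo} = 76.5 − 0.5·(321/7), so (6/7)y_{Largo} = 375/7 and y_{Largo} = 62.5.
Then y_{Kora} = 321/7 − (2/7)·62.5 = 28.
Total extraction: 62.5 + 28 = 90.5.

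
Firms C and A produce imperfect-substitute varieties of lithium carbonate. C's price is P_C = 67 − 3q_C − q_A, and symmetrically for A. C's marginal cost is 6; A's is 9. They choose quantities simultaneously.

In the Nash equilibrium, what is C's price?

Firm C's profit: π = q_C(67 − 3q_C − q_A) − 6q_C.
∂π/∂q_C = 61 − 6q_C − q_A = 0 ⇒ q_C = 61/6 − (1/6)q_A.
Similarly q_A = 29/3 − (1/6)q_C.
Substituting the second reaction function into the first: q_C = 61/6 − (1/6)(29/3 − (1/6)q_C), which gives (35/36)q_C = 77/9 ⇒ q_C = 8.8.
Then q_A = 29/3 − (1/6)·8.8 = 8.2.
P_C = 67 − 3·8.8 − 8.2 = 32.4.

32.4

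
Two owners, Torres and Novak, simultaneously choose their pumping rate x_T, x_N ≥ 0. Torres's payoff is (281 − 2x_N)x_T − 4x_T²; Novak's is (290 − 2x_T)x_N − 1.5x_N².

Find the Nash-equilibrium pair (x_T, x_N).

13.15, 87.9

Expanding Torres's payoff: 281x_T − 2x_Nx_T − 4x_T².
∂π/∂x_T = 281 − 2x_N − 8x_T = 0, so x_T = 35.125 − 0.25x_N.
Likewise for Novak: x_N = 290/3 − (2/3)x_T.
Plugging x_N into Torres's best response: x_T = 35.125 − 0.25(290/3 − (2/3)x_T) ⇒ (5/6)x_T = 263/24, so x_T = 13.15.
Then x_N = 290/3 − (2/3)·13.15 = 87.9.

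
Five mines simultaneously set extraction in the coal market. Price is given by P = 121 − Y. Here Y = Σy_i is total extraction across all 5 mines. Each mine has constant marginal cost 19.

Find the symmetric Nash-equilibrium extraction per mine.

A representative mine's profit is π_i = y_i(121 − Y) − 19y_i, with Y = y_i + Σ_{j≠i} y_j.
First-order condition: 102 − 2y_i − Σ_{j≠i} y_j = 0.
In a symmetric equilibrium every mine chooses the same y, so Σ_{j≠i} y_j = 4y. The condition becomes 102 − 6y = 0, giving y = 102/6 = 17.

17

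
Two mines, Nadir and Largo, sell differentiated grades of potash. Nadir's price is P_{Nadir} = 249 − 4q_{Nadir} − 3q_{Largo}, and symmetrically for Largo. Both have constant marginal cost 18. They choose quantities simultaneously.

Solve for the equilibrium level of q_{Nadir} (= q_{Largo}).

Mine Nadir's profit: π = q_{Nadir}(249 − 4q_{Nadir} − 3q_{Largo}) − 18q_{Nadir}.
∂π/∂q_{Nadir} = 231 − 8q_{Nadir} − 3q_{Largo} = 0 ⇒ q_{Nadir} = 28.875 − 0.375q_{Largo}.
Setting q_{Nadir} = q_{Largo} in the reaction function: q_{Nadir} = 28.875 − 0.375q_{Nadir}, so q_{Nadir} = 28.875 / 1.375 = 21.

21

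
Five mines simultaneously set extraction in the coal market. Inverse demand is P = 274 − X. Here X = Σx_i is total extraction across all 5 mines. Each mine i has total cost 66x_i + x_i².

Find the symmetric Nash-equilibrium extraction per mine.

A representative mine's profit is π_i = x_i(274 − X) − 66x_i − x_i², with X = x_i + Σ_{j≠i} x_j.
First-order condition: 208 − 4x_i − Σ_{j≠i} x_j = 0.
In a symmetric equilibrium every mine chooses the same x, so Σ_{j≠i} x_j = 4x. The condition becomes 208 − 8x = 0, giving x = 208/8 = 26.

26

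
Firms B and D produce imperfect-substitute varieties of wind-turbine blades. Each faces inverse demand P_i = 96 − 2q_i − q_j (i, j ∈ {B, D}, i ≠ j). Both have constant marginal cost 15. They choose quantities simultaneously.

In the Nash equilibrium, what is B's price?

Firm B's profit: π = q_B(96 − 2q_B − q_D) − 15q_B.
∂π/∂q_B = 81 − 4q_B − q_D = 0 ⇒ q_B = 20.25 − 0.25q_D.
Setting q_B = q_D in the reaction function: q_B = 20.25 − 0.25q_B, so q_B = 20.25 / 1.25 = 16.2.
P_B = 96 − 2·16.2 − 16.2 = 47.4.

47.4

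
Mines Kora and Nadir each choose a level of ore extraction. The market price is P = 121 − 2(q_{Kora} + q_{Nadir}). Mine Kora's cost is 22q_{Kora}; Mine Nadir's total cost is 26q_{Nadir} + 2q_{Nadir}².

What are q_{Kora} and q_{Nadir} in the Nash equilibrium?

Mine Kora's profit: π = q_{Kora}(121 − 2(q_{Kora} + q_{Nadir})) − 22q_{Kora}.
∂π/∂q_{Kora} = 99 − 4q_{Kora} − 2q_{Nadir} = 0, so q_{Kora} = 24.75 − 0.5q_{Nadir}.
For Nadir: ∂π/∂q_{Nadir} = 95 − 8q_{Nadir} − 2q_{Kora} = 0 ⇒ q_{Nadir} = 11.875 − 0.25q_{Kora}.
Plugging q_{Nadir} into Kora's best response: q_{Kora} = 24.75 − 0.5(11.875 − 0.25q_{Kora}) ⇒ 0.875q_{Kora} = 18.8125, so q_{Kora} = 21.5.
Then q_{Nadir} = 11.875 − 0.25·21.5 = 6.5.

21.5, 6.5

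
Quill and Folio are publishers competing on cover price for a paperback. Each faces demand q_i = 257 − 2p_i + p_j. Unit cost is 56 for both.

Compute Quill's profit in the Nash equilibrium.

8978

Quill's profit: π = (p_{Quill} − 56)(257 − 2p_{Quill} + p_{Folio}).
∂π/∂p_{Quill} = 369 − 4p_{Quill} + p_{Folio} = 0 ⇒ p_{Quill} = 92.25 + 0.25p_{Folio}.
The game is symmetric, so in equilibrium p_{Folio} = p_{Quill}: the reaction function gives 0.75p_{Quill} = 92.25, hence p_{Quill} = 123.
q_{Quill} = 257 − 2·123 + 123 = 134.
Profit = (123 − 56)·134 = 8978.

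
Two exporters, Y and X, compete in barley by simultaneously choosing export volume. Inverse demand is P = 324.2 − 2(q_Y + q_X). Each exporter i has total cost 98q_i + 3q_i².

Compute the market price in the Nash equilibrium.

248.8

Exporter Y's profit: π = q_Y(324.2 − 2(q_Y + q_X)) − 98q_Y − 3q_Y².
∂π/∂q_Y = 226.2 − 10q_Y − 2q_X = 0, so q_Y = 22.62 − 0.2q_X.
Setting q_Y = q_X in the reaction function: q_Y = 22.62 − 0.2q_Y, so q_Y = 22.62 / 1.2 = 18.85.
Equilibrium price: P = 324.2 − 2·37.7 = 248.8.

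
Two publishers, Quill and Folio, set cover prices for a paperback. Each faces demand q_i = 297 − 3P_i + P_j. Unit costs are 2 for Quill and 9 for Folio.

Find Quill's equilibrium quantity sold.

177.6

Quill's profit: π = (P_{Quill} − 2)(297 − 3P_{Quill} + P_{Folio}).
∂π/∂P_{Quill} = 303 − 6P_{Quill} + P_{Folio} = 0 ⇒ P_{Quill} = 50.5 + (1/6)P_{Folio}.
Similarly P_{Folio} = 54 + (1/6)P_{Quill}.
Substituting the second reaction function into the first: P_{Quill} = 50.5 + (1/6)(54 + (1/6)P_{Quill}), which gives (35/36)P_{Quill} = 59.5 ⇒ P_{Quill} = 61.2.
Then P_{Folio} = 54 + (1/6)·61.2 = 64.2.
q_{Quill} = 297 − 3·61.2 + 64.2 = 177.6.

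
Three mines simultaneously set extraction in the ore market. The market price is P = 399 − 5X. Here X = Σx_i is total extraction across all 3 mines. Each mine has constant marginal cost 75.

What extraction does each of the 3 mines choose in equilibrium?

A representative mine's profit is π_i = x_i(399 − 5X) − 75x_i, with X = x_i + Σ_{j≠i} x_j.
First-order condition: 324 − 10x_i − 5Σ_{j≠i} x_j = 0.
With identical mines, set every x_j = x: then 324 − 10x − 10x = 0, i.e. x = 324/20 = 16.2.

16.2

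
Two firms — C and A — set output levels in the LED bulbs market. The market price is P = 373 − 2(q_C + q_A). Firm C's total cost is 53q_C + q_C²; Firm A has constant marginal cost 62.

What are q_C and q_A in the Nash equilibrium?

Firm C's profit: π = q_C(373 − 2(q_C + q_A)) − 53q_C − q_C².
∂π/∂q_C = 320 − 6q_C − 2q_A = 0, so q_C = 160/3 − (1/3)q_A.
For A: ∂π/∂q_A = 311 − 4q_A − 2q_C = 0 ⇒ q_A = 77.75 − 0.5q_C.
Substituting the second reaction function into the first: q_C = 160/3 − (1/3)(77.75 − 0.5q_C), which gives (5/6)q_C = 329/12 ⇒ q_C = 32.9.
Then q_A = 77.75 − 0.5·32.9 = 61.3.

32.9, 61.3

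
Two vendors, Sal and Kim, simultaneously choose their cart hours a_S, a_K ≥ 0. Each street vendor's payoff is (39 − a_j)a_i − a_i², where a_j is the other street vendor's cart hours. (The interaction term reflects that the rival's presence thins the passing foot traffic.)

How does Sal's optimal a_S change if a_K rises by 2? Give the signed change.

-1

Sal's payoff is (39 − a_K)a_S − a_S².
∂π/∂a_S = 39 − a_K − 2a_S = 0, so a_S = 19.5 − 0.5a_K.
The reaction-function slope is −0.5, so a 2-unit rise in a_K moves a_S by −0.5 × 2 = −1. Sal's best response falls — the actions are strategic substitutes.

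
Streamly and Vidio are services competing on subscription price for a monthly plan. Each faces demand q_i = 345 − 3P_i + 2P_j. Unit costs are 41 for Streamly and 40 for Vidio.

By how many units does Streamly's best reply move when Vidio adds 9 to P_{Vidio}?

3

Streamly's profit: π = (P_{Streamly} − 41)(345 − 3P_{Streamly} + 2P_{Vidio}).
∂π/∂P_{Streamly} = 468 − 6P_{Streamly} + 2P_{Vidio} = 0 ⇒ P_{Streamly} = 78 + (1/3)P_{Vidio}.
The reaction-function slope is 1/3, so a 9-unit rise in P_{Vidio} moves P_{Streamly} by 1/3 × 9 = 3. Streamly's best response rises — the actions are strategic complements.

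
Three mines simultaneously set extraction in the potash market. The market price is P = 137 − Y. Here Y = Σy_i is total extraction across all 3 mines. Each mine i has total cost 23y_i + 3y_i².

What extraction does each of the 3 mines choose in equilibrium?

A representative mine's profit is π_i = y_i(137 − Y) − 23y_i − 3y_i², with Y = y_i + Σ_{j≠i} y_j.
First-order condition: 114 − 8y_i − Σ_{j≠i} y_j = 0.
With identical mines, set every y_j = y: then 114 − 8y − 2y = 0, i.e. y = 114/10 = 11.4.

11.4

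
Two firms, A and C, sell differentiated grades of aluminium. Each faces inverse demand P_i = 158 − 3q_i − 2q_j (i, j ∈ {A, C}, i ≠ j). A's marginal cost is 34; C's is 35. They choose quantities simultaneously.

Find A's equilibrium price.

Firm A's profit: π = q_A(158 − 3q_A − 2q_C) − 34q_A.
∂π/∂q_A = 124 − 6q_A − 2q_C = 0 ⇒ q_A = 62/3 − (1/3)q_C.
Similarly q_C = 20.5 − (1/3)q_A.
Substituting the second reaction function into the first: q_A = 62/3 − (1/3)(20.5 − (1/3)q_A), which gives (8/9)q_A = 83/6 ⇒ q_A = 15.5625.
Then q_C = 20.5 − (1/3)·15.5625 = 15.3125.
P_A = 158 − 3·15.5625 − 2·15.3125 = 80.6875.

80.6875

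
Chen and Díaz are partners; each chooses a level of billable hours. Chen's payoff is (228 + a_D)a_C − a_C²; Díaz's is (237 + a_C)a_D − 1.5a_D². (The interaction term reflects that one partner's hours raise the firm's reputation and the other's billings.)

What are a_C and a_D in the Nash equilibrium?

184.2, 140.4

Expanding Chen's payoff: 228a_C + a_Da_C − a_C².
∂π/∂a_C = 228 + a_D − 2a_C = 0, so a_C = 114 + 0.5a_D.
Likewise for Díaz: a_D = 79 + (1/3)a_C.
Plugging a_D into Chen's best response: a_C = 114 + 0.5(79 + (1/3)a_C) ⇒ (5/6)a_C = 153.5, so a_C = 184.2.
Then a_D = 79 + (1/3)·184.2 = 140.4.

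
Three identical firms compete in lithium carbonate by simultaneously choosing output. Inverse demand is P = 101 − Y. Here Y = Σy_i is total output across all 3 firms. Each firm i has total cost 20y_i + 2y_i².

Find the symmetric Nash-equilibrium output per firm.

A representative firm's profit is π_i = y_i(101 − Y) − 20y_i − 2y_i², with Y = y_i + Σ_{j≠i} y_j.
First-order condition: 81 − 6y_i − Σ_{j≠i} y_j = 0.
In a symmetric equilibrium every firm chooses the same y, so Σ_{j≠i} y_j = 2y. The condition becomes 81 − 8y = 0, giving y = 81/8 = 10.125.

10.125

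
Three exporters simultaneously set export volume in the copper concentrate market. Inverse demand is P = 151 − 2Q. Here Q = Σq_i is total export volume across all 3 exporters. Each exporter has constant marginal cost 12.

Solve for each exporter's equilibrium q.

17.375

A representative exporter's profit is π_i = q_i(151 − 2Q) − 12q_i, with Q = q_i + Σ_{j≠i} q_j.
First-order condition: 139 − 4q_i − 2Σ_{j≠i} q_j = 0.
In a symmetric equilibrium every exporter chooses the same q, so Σ_{j≠i} q_j = 2q. The condition becomes 139 − 8q = 0, giving q = 139/8 = 17.375.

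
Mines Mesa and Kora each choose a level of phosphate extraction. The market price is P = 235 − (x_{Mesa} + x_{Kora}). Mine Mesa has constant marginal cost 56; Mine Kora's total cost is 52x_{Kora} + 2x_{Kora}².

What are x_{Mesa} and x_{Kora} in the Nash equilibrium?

Mine Mesa's profit: π = x_{Mesa}(235 − (x_{Mesa} + x_{Kora})) − 56x_{Mesa}.
∂π/∂x_{Mesa} = 179 − 2x_{Mesa} − x_{Kora} = 0, so x_{Mesa} = 89.5 − 0.5x_{Kora}.
For Kora: ∂π/∂x_{Kora} = 183 − 6x_{Kora} − x_{Mesa} = 0 ⇒ x_{Kora} = 30.5 − (1/6)x_{Mesa}.
Substituting the second reaction function into the first: x_{Mesa} = 89.5 − 0.5(30.5 − (1/6)x_{Mesa}), which gives (11/12)x_{Mesa} = 74.25 ⇒ x_{Mesa} = 81.
Then x_{Kora} = 30.5 − (1/6)·81 = 17.

81, 17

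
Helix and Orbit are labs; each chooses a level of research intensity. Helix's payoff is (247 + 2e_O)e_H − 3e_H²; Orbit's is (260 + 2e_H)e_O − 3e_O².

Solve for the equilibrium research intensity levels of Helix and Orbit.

Expanding Helix's payoff: 247e_H + 2e_Oe_H − 3e_H².
∂π/∂e_H = 247 + 2e_O − 6e_H = 0, so e_H = 247/6 + (1/3)e_O.
Likewise for Orbit: e_O = 130/3 + (1/3)e_H.
Plugging e_O into Helix's best response: e_H = 247/6 + (1/3)(130/3 + (1/3)e_H) ⇒ (8/9)e_H = 1001/18, so e_H = 62.5625.
Then e_O = 130/3 + (1/3)·62.5625 = 64.1875.

62.5625, 64.1875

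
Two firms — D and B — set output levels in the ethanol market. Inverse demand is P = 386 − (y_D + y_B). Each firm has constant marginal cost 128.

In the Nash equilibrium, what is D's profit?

Firm D's profit: π = y_D(386 − (y_D + y_B)) − 128y_D.
∂π/∂y_D = 258 − 2y_D − y_B = 0, so y_D = 129 − 0.5y_B.
By symmetry y_B = y_D; substituting into the reaction function, 1.5y_D = 129 and y_D = 86.
Price P = 386 − 172 = 214.
D's profit: (214 − 128)·86 = 7396.

7396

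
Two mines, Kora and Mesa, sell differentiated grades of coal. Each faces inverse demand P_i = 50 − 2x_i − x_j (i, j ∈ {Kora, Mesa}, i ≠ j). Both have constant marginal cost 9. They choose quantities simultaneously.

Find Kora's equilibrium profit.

Mine Kora's profit: π = x_{Kora}(50 − 2x_{Kora} − x_{Mesa}) − 9x_{Kora}.
∂π/∂x_{Kora} = 41 − 4x_{Kora} − x_{Mesa} = 0 ⇒ x_{Kora} = 10.25 − 0.25x_{Mesa}.
Setting x_{Kora} = x_{Mesa} in the reaction function: x_{Kora} = 10.25 − 0.25x_{Kora}, so x_{Kora} = 10.25 / 1.25 = 8.2.
P_{Kora} = 50 − 2·8.2 − 8.2 = 25.4.
Profit = (25.4 − 9)·8.2 = 134.48.

134.48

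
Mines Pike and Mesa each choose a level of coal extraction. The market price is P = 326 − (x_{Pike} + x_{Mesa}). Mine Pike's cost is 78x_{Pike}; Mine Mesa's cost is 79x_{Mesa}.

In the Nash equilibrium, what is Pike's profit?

Mine Pike's profit: π = x_{Pike}(326 − (x_{Pike} + x_{Mesa})) − 78x_{Pike}.
∂π/∂x_{Pike} = 248 − 2x_{Pike} − x_{Mesa} = 0, so x_{Pike} = 124 − 0.5x_{Mesa}.
By the same steps for Mesa: x_{Mesa} = 123.5 − 0.5x_{Pike}.
Substituting the second reaction function into the first: x_{Pike} = 124 − 0.5(123.5 − 0.5x_{Pike}), which gives 0.75x_{Pike} = 62.25 ⇒ x_{Pike} = 83.
Then x_{Mesa} = 123.5 − 0.5·83 = 82.
Price P = 326 − 165 = 161.
Pike's profit: (161 − 78)·83 = 6889.

6889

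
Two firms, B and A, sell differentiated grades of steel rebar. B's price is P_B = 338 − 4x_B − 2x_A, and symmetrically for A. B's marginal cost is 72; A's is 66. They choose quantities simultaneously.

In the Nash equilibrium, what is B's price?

Firm B's profit: π = x_B(338 − 4x_B − 2x_A) − 72x_B.
∂π/∂x_B = 266 − 8x_B − 2x_A = 0 ⇒ x_B = 33.25 − 0.25x_A.
Similarly x_A = 34 − 0.25x_B.
Solving the two reaction functions simultaneously: (1 − (−0.25)(−0.25))x_B = 33.25 − 0.25·34, so 0.9375x_B = 24.75 and x_B = 26.4.
Then x_A = 34 − 0.25·26.4 = 27.4.
P_B = 338 − 4·26.4 − 2·27.4 = 177.6.

177.6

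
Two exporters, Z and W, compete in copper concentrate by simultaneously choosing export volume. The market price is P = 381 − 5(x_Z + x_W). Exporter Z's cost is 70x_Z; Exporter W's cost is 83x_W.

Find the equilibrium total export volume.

40.6

Exporter Z's profit: π = x_Z(381 − 5(x_Z + x_W)) − 70x_Z.
∂π/∂x_Z = 311 − 10x_Z − 5x_W = 0, so x_Z = 31.1 − 0.5x_W.
By the same steps for W: x_W = 29.8 − 0.5x_Z.
Plugging x_W into Z's best response: x_Z = 31.1 − 0.5(29.8 − 0.5x_Z) ⇒ 0.75x_Z = 16.2, so x_Z = 21.6.
Then x_W = 29.8 − 0.5·21.6 = 19.
Total export volume: 21.6 + 19 = 40.6.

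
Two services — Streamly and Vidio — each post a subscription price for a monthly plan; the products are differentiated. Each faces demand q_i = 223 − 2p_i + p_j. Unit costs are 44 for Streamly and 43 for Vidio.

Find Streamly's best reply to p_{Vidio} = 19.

Streamly's profit: π = (p_{Streamly} − 44)(223 − 2p_{Streamly} + p_{Vidio}).
∂π/∂p_{Streamly} = 311 − 4p_{Streamly} + p_{Vidio} = 0 ⇒ p_{Streamly} = 77.75 + 0.25p_{Vidio}.
At p_{Vidio} = 19: p_{Streamly} = 77.75 + 0.25·19 = 82.5.

82.5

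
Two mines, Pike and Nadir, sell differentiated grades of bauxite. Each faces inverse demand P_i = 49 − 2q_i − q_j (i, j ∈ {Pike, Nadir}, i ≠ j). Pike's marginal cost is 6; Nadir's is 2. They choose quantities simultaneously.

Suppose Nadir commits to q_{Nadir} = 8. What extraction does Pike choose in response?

8.75

Mine Pike's profit: π = q_{Pike}(49 − 2q_{Pike} − q_{Nadir}) − 6q_{Pike}.
∂π/∂q_{Pike} = 43 − 4q_{Pike} − q_{Nadir} = 0 ⇒ q_{Pike} = 10.75 − 0.25q_{Nadir}.
At q_{Nadir} = 8: q_{Pike} = 10.75 − 0.25·8 = 8.75.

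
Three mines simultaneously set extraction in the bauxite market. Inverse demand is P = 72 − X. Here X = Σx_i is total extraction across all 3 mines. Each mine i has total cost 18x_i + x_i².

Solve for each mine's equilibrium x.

A representative mine's profit is π_i = x_i(72 − X) − 18x_i − x_i², with X = x_i + Σ_{j≠i} x_j.
First-order condition: 54 − 4x_i − Σ_{j≠i} x_j = 0.
Imposing symmetry (x_j = x for all j) turns Σ_{j≠i} x_j into 2x, so 54 = 6x and x = 9.

9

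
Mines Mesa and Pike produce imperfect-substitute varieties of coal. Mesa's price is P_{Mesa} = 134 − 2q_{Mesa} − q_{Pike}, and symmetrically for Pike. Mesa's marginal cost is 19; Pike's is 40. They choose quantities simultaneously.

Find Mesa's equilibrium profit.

Mine Mesa's profit: π = q_{Mesa}(134 − 2q_{Mesa} − q_{Pike}) − 19q_{Mesa}.
∂π/∂q_{Mesa} = 115 − 4q_{Mesa} − q_{Pike} = 0 ⇒ q_{Mesa} = 28.75 − 0.25q_{Pike}.
Similarly q_{Pike} = 23.5 − 0.25q_{Mesa}.
Solving the two reaction functions simultaneously: (1 − (−0.25)(−0.25))q_{Mesa} = 28.75 − 0.25·23.5, so 0.9375q_{Mesa} = 22.875 and q_{Mesa} = 24.4.
Then q_{Pike} = 23.5 − 0.25·24.4 = 17.4.
P_{Mesa} = 134 − 2·24.4 − 17.4 = 67.8.
Profit = (67.8 − 19)·24.4 = 1190.72.

1190.72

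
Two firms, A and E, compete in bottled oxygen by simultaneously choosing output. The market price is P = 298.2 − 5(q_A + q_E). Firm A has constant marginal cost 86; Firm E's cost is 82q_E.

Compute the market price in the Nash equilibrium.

155.4

Firm A's profit: π = q_A(298.2 − 5(q_A + q_E)) − 86q_A.
∂π/∂q_A = 212.2 − 10q_A − 5q_E = 0, so q_A = 21.22 − 0.5q_E.
By the same steps for E: q_E = 21.62 − 0.5q_A.
Substituting the second reaction function into the first: q_A = 21.22 − 0.5(21.62 − 0.5q_A), which gives 0.75q_A = 10.41 ⇒ q_A = 13.88.
Then q_E = 21.62 − 0.5·13.88 = 14.68.
Equilibrium price: P = 298.2 − 5·28.56 = 155.4.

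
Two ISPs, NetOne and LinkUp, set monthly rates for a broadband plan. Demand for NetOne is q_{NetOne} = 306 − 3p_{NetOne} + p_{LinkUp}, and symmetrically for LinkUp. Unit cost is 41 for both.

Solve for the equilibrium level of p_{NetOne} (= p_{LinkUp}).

NetOne's profit: π = (p_{NetOne} − 41)(306 − 3p_{NetOne} + p_{LinkUp}).
∂π/∂p_{NetOne} = 429 − 6p_{NetOne} + p_{LinkUp} = 0 ⇒ p_{NetOne} = 71.5 + (1/6)p_{LinkUp}.
By symmetry p_{LinkUp} = p_{NetOne}; substituting into the reaction function, (5/6)p_{NetOne} = 71.5 and p_{NetOne} = 85.8.

85.8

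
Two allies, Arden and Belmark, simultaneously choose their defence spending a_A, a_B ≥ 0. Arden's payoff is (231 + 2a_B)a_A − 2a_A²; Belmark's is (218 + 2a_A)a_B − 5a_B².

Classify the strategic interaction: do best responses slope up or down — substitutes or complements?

Expanding Arden's payoff: 231a_A + 2a_Ba_A − 2a_A².
∂π/∂a_A = 231 + 2a_B − 4a_A = 0, so a_A = 57.75 + 0.5a_B.
The best-response slope da_A/da_B = 0.5 > 0: the reaction function is upward-sloping, so the choices are strategic complements.

strategic complements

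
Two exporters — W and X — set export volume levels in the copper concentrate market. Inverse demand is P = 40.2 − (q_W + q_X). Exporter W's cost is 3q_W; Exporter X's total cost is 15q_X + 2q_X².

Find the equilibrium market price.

Exporter W's profit: π = q_W(40.2 − (q_W + q_X)) − 3q_W.
∂π/∂q_W = 37.2 − 2q_W − q_X = 0, so q_W = 18.6 − 0.5q_X.
For X: ∂π/∂q_X = 25.2 − 6q_X − q_W = 0 ⇒ q_X = 4.2 − (1/6)q_W.
Plugging q_X into W's best response: q_W = 18.6 − 0.5(4.2 − (1/6)q_W) ⇒ (11/12)q_W = 16.5, so q_W = 18.
Then q_X = 4.2 − (1/6)·18 = 1.2.
Equilibrium price: P = 40.2 − 19.2 = 21.

21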